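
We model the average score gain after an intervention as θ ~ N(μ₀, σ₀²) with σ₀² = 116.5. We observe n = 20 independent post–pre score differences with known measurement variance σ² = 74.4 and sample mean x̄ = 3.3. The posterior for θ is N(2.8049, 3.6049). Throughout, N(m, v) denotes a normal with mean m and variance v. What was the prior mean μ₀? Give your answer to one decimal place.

With known observation variance, the Normal–Normal posterior has precision τ_n = τ₀ + n/σ² and mean μ_n = (τ₀μ₀ + (n/σ²)x̄)/τ_n.
Here τ₀ = 1/116.5 = 0.008584 and τ_data = 20/74.4 = 0.268817, so τ_n = 0.277401.
Rearranging for μ₀: μ₀ = (μ_n·τ_n − τ_data·x̄)/τ₀ = (2.8049·0.277401 − 0.268817·3.3) / 0.008584 = -0.109014/0.008584 ≈ -12.7.

μ₀ = -12.7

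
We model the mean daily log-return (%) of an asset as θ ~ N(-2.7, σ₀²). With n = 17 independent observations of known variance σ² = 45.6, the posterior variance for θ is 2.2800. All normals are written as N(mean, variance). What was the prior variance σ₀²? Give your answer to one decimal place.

For the Normal–Normal model with known σ², precisions add: τ_n = τ₀ + n/σ².
So 1/σ₀² = 1/2.2800 − 17/45.6 = 0.438596 − 0.372807 = 0.065789.
Hence σ₀² = 1/0.065789 ≈ 15.2.

σ₀² = 15.2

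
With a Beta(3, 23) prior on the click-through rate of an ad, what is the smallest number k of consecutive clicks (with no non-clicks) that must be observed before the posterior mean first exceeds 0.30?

After k clicks and 0 non-clicks the posterior is Beta(3+k, 23), with mean (3+k)/(3+23+k).
Set (3+k)/(26+k) > 0.30 and solve: k > (0.30·26 − 3)/(1 − 0.30) = 6.857.
The smallest integer exceeding 6.857 is 7.

k = 7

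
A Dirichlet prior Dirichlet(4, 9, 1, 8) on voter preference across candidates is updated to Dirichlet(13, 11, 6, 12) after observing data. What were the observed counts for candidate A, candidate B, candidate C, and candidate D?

For a Dirichlet(α) prior with multinomial counts c, the posterior is Dirichlet(α + c) componentwise.
Counts are posterior − prior componentwise: 13−4=9, 11−9=2, 6−1=5, 12−8=4.

counts (9, 2, 5, 4)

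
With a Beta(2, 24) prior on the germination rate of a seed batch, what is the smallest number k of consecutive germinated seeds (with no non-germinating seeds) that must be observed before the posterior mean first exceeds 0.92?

After k germinated seeds and 0 non-germinating seeds the posterior is Beta(2+k, 24), with mean (2+k)/(2+24+k).
Set (2+k)/(26+k) > 0.92 and solve: k > (0.92·26 − 2)/(1 − 0.92) = 274.000.
The smallest integer exceeding 274.000 is 275, and checking k=275: (277)/(301) = 0.9203 > 0.92.

k = 275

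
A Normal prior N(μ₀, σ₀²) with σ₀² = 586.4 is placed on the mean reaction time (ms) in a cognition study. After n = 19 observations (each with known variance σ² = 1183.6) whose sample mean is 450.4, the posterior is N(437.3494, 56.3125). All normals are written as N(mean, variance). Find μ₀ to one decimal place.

μ₀ = 314.5

The posterior mean is a precision-weighted average: μ_n = (τ₀μ₀ + τ_data·x̄)/(τ₀+τ_data), with τ₀=1/σ₀² and τ_data=n/σ².
Here τ₀ = 1/586.4 = 0.001705 and τ_data = 19/1183.6 = 0.016053, so τ_n = 0.017758.
Rearranging for μ₀: μ₀ = (μ_n·τ_n − τ_data·x̄)/τ₀ = (437.3494·0.017758 − 0.016053·450.4) / 0.001705 = 0.536179/0.001705 ≈ 314.5.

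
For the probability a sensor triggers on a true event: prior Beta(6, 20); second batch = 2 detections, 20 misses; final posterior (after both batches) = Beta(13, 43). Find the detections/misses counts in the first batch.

5 detections and 3 misses

Sequential conjugate updates are equivalent to a single update on the pooled data, so total successes = posterior α − prior α and total failures = posterior β − prior β.
Total across both batches: 13−6=7 detections, 43−20=23 misses.
Subtract the second batch: 7−2=5 detections and 23−20=3 misses.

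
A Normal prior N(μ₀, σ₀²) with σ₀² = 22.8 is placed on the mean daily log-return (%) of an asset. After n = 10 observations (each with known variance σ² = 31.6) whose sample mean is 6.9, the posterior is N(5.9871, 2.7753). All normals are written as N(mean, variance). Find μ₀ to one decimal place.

The posterior mean is a precision-weighted average: μ_n = (τ₀μ₀ + τ_data·x̄)/(τ₀+τ_data), with τ₀=1/σ₀² and τ_data=n/σ².
Here τ₀ = 1/22.8 = 0.043860 and τ_data = 10/31.6 = 0.316456, so τ_n = 0.360316.
Rearranging for μ₀: μ₀ = (μ_n·τ_n − τ_data·x̄)/τ₀ = (5.9871·0.360316 − 0.316456·6.9) / 0.043860 = -0.026298/0.043860 ≈ -0.6.

μ₀ = -0.6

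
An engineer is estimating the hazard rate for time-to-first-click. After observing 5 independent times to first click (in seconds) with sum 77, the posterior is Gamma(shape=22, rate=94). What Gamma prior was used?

Gamma(shape=17, rate=17)

For an exponential likelihood with a Gamma(α, β) prior on the rate, n observations with total T give posterior Gamma(α+n, β+T).
So α = 22 − 5 = 17 and β = 94 − 77 = 17.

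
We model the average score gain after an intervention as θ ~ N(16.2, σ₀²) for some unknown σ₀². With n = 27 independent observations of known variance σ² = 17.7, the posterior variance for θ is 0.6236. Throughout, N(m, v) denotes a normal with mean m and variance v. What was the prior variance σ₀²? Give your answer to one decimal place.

Posterior precision equals prior precision plus data precision: 1/σ_n² = 1/σ₀² + n/σ².
So 1/σ₀² = 1/0.6236 − 27/17.7 = 1.603592 − 1.525424 = 0.078168.
Hence σ₀² = 1/0.078168 ≈ 12.8.

σ₀² = 12.8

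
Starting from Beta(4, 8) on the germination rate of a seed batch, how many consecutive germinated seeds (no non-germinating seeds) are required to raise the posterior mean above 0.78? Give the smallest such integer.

k = 25

After k germinated seeds and 0 non-germinating seeds the posterior is Beta(4+k, 8), with mean (4+k)/(4+8+k).
Set (4+k)/(12+k) > 0.78 and solve: k > (0.78·12 − 4)/(1 − 0.78) = 24.364.
The smallest integer exceeding 24.364 is 25.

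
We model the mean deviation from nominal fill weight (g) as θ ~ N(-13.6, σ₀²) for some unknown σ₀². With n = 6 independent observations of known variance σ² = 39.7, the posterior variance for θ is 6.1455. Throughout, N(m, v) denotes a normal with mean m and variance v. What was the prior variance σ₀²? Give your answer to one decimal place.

Posterior precision equals prior precision plus data precision: 1/σ_n² = 1/σ₀² + n/σ².
So 1/σ₀² = 1/6.1455 − 6/39.7 = 0.162721 − 0.151134 = 0.011587.
Hence σ₀² = 1/0.011587 ≈ 86.3.

σ₀² = 86.3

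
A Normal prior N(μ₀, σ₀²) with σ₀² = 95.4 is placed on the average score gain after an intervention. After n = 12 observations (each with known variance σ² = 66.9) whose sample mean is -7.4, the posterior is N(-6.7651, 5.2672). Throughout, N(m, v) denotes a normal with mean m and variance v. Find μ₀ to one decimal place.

μ₀ = 4.1

The posterior mean is a precision-weighted average: μ_n = (τ₀μ₀ + τ_data·x̄)/(τ₀+τ_data), with τ₀=1/σ₀² and τ_data=n/σ².
Here τ₀ = 1/95.4 = 0.010482 and τ_data = 12/66.9 = 0.179372, so τ_n = 0.189854.
Rearranging for μ₀: μ₀ = (μ_n·τ_n − τ_data·x̄)/τ₀ = (-6.7651·0.189854 − 0.179372·-7.4) / 0.010482 = 0.042972/0.010482 ≈ 4.1.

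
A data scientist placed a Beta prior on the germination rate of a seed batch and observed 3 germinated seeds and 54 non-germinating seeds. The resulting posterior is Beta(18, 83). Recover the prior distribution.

Beta(15, 29)

Beta is conjugate to the binomial likelihood: posterior = Beta(a+s, b+f).
Subtract the data counts: 18−3=15, 83−54=29.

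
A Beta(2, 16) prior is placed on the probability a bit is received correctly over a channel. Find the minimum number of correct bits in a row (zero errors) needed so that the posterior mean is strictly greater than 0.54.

After k correct bits and 0 errors the posterior is Beta(2+k, 16), with mean (2+k)/(2+16+k).
Set (2+k)/(18+k) > 0.54 and solve: k > (0.54·18 − 2)/(1 − 0.54) = 16.783.
The smallest integer exceeding 16.783 is 17, and checking k=17: (19)/(35) = 0.5429 > 0.54.

k = 17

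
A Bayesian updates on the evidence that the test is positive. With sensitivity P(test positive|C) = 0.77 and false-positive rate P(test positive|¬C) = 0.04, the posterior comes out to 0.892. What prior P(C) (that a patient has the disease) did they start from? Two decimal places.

P(C) = 0.30

In odds form, posterior odds = prior odds × likelihood ratio, so prior odds = posterior odds ÷ LR.
Posterior odds = 0.892/(1−0.892) = 8.2593. LR = 0.77/0.04 = 19.2500.
Prior odds = 8.2593/19.2500 = 0.4291, so P(C) = 0.4291/(1+0.4291) ≈ 0.30.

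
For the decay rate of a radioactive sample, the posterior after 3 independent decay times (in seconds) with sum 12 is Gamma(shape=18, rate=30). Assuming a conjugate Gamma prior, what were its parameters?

Gamma(shape=15, rate=18)

Gamma–exponential conjugacy: posterior shape = α + n, posterior rate = β + Σtᵢ.
So α = 18 − 3 = 15 and β = 30 − 12 = 18.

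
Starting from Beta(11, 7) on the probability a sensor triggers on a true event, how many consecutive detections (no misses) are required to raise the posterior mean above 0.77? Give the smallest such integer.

After k detections and 0 misses the posterior is Beta(11+k, 7), with mean (11+k)/(11+7+k).
Set (11+k)/(18+k) > 0.77 and solve: k > (0.77·18 − 11)/(1 − 0.77) = 12.435.
The smallest integer exceeding 12.435 is 13.

k = 13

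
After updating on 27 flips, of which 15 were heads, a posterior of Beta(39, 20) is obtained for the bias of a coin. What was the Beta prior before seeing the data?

Beta(24, 8)

Under Beta–binomial conjugacy the posterior parameters are (α+s, β+f).
Subtract the data counts: 39−15=24, 20−12=8.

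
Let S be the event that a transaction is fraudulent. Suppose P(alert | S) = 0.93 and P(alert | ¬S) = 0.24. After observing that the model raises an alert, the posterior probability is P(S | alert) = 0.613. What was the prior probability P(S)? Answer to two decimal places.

In odds form, posterior odds = prior odds × likelihood ratio, so prior odds = posterior odds ÷ LR.
Posterior odds = 0.613/(1−0.613) = 1.5840. LR = 0.93/0.24 = 3.8750.
Prior odds = 1.5840/3.8750 = 0.4088, so P(S) = 0.4088/(1+0.4088) ≈ 0.29.

P(S) = 0.29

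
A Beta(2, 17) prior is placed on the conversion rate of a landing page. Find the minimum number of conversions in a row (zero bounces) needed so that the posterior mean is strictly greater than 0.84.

After k conversions and 0 bounces the posterior is Beta(2+k, 17), with mean (2+k)/(2+17+k).
Set (2+k)/(19+k) > 0.84 and solve: k > (0.84·19 − 2)/(1 − 0.84) = 87.250.
The smallest integer exceeding 87.250 is 88, and checking k=88: (90)/(107) = 0.8411 > 0.84.

k = 88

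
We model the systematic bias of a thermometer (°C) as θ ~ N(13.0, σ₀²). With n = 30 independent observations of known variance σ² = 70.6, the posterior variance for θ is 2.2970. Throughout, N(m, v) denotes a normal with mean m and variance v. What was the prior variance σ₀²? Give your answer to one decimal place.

σ₀² = 96.0

For the Normal–Normal model with known σ², precisions add: τ_n = τ₀ + n/σ².
So 1/σ₀² = 1/2.2970 − 30/70.6 = 0.435350 − 0.424929 = 0.010421.
Hence σ₀² = 1/0.010421 ≈ 96.0.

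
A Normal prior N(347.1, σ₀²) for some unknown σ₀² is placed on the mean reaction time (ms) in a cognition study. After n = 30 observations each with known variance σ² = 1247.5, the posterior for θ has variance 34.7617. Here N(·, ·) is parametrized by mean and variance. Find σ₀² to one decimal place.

σ₀² = 211.9

Posterior precision equals prior precision plus data precision: 1/σ_n² = 1/σ₀² + n/σ².
So 1/σ₀² = 1/34.7617 − 30/1247.5 = 0.028767 − 0.024048 = 0.004719.
Hence σ₀² = 1/0.004719 ≈ 211.9.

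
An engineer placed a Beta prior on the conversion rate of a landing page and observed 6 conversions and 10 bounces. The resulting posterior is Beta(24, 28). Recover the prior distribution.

Under Beta–binomial conjugacy the posterior parameters are (a+s, b+f).
So a = 24 − 6 = 18 and b = 28 − 10 = 18.

Beta(18, 18)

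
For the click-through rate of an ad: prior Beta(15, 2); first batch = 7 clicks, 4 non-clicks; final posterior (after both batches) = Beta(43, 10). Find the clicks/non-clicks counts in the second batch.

Sequential conjugate updates are equivalent to a single update on the pooled data, so total successes = posterior α − prior α and total failures = posterior β − prior β.
Total across both batches: 43−15=28 clicks, 10−2=8 non-clicks.
Subtract the first batch: 28−7=21 clicks and 8−4=4 non-clicks.

21 clicks and 4 non-clicks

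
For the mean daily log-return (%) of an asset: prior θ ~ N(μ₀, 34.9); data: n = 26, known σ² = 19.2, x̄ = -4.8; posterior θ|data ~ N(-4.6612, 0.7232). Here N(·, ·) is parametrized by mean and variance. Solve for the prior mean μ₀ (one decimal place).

μ₀ = 1.9

The posterior mean is a precision-weighted average: μ_n = (τ₀μ₀ + τ_data·x̄)/(τ₀+τ_data), with τ₀=1/σ₀² and τ_data=n/σ².
Here τ₀ = 1/34.9 = 0.028653 and τ_data = 26/19.2 = 1.354167, so τ_n = 1.382820.
Rearranging for μ₀: μ₀ = (μ_n·τ_n − τ_data·x̄)/τ₀ = (-4.6612·1.382820 − 1.354167·-4.8) / 0.028653 = 0.054401/0.028653 ≈ 1.9.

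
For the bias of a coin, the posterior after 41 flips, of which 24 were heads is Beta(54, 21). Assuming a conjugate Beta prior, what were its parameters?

Beta(30, 4)

Beta is conjugate to the binomial likelihood: posterior = Beta(a+s, b+f).
Subtract the data counts: 54−24=30, 21−17=4.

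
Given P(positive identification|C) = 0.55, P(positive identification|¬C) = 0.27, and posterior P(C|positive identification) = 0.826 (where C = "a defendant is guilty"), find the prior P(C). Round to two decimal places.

Bayes' rule in odds form gives O(C|E) = O(C)·[P(E|C)/P(E|¬C)], hence O(C) = O(C|E)/LR.
Posterior odds = 0.826/(1−0.826) = 4.7471. LR = 0.55/0.27 = 2.0370.
Prior odds = 4.7471/2.0370 = 2.3304, so P(C) = 2.3304/(1+2.3304) ≈ 0.70.

P(C) = 0.70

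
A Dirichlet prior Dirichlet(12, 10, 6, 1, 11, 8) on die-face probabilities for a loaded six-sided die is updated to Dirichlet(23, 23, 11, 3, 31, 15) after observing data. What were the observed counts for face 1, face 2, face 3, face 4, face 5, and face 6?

counts (11, 13, 5, 2, 20, 7)

For a Dirichlet(α) prior with multinomial counts c, the posterior is Dirichlet(α + c) componentwise.
Counts are posterior − prior componentwise: 23−12=11, 23−10=13, 11−6=5, 3−1=2, 31−11=20, 15−8=7.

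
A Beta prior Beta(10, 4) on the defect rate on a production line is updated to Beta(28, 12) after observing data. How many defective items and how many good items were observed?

Beta is conjugate to the binomial likelihood: posterior = Beta(α+s, β+f).
Match parameters: s=28−10=18, f=12−4=8.

18 defective items and 8 good items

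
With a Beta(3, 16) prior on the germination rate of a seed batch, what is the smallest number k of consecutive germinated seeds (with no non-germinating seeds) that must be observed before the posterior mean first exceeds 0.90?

After k germinated seeds and 0 non-germinating seeds the posterior is Beta(3+k, 16), with mean (3+k)/(3+16+k).
Set (3+k)/(19+k) > 0.90 and solve: k > (0.90·19 − 3)/(1 − 0.90) = 141.000.
The smallest integer exceeding 141.000 is 142, and checking k=142: (145)/(161) = 0.9006 > 0.90.

k = 142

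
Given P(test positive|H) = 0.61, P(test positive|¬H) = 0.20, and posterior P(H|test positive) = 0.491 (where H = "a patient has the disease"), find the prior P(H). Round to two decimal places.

P(H) = 0.24

In odds form, posterior odds = prior odds × likelihood ratio, so prior odds = posterior odds ÷ LR.
Posterior odds = 0.491/(1−0.491) = 0.9646. LR = 0.61/0.20 = 3.0500.
Prior odds = 0.9646/3.0500 = 0.3163, so P(H) = 0.3163/(1+0.3163) ≈ 0.24.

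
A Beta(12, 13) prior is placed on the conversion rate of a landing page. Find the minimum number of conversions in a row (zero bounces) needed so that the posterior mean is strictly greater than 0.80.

After k conversions and 0 bounces the posterior is Beta(12+k, 13), with mean (12+k)/(12+13+k).
Set (12+k)/(25+k) > 0.80 and solve: k > (0.80·25 − 12)/(1 − 0.80) = 40.000.
The smallest integer exceeding 40.000 is 41, and checking k=41: (53)/(66) = 0.8030 > 0.80.

k = 41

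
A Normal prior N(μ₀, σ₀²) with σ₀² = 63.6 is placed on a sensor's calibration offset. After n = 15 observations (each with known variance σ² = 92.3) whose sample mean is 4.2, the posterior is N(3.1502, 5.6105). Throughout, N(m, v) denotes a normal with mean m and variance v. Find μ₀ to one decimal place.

μ₀ = -7.7

The posterior mean is a precision-weighted average: μ_n = (τ₀μ₀ + τ_data·x̄)/(τ₀+τ_data), with τ₀=1/σ₀² and τ_data=n/σ².
Here τ₀ = 1/63.6 = 0.015723 and τ_data = 15/92.3 = 0.162514, so τ_n = 0.178237.
Rearranging for μ₀: μ₀ = (μ_n·τ_n − τ_data·x̄)/τ₀ = (3.1502·0.178237 − 0.162514·4.2) / 0.015723 = -0.121077/0.015723 ≈ -7.7.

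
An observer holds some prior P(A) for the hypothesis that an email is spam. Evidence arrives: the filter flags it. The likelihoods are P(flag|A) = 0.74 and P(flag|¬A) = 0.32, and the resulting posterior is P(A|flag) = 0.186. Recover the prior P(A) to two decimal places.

Bayes' rule in odds form gives O(A|E) = O(A)·[P(E|A)/P(E|¬A)], hence O(A) = O(A|E)/LR.
Posterior odds = 0.186/(1−0.186) = 0.2285. LR = 0.74/0.32 = 2.3125.
Prior odds = 0.2285/2.3125 = 0.0988, so P(A) = 0.0988/(1+0.0988) ≈ 0.09.

P(A) = 0.09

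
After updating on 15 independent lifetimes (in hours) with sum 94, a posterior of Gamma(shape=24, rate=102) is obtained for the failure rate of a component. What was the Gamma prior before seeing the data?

Gamma(shape=9, rate=8)

For an exponential likelihood with a Gamma(α, β) prior on the rate, n observations with total T give posterior Gamma(α+n, β+T).
So α = 24 − 15 = 9 and β = 102 − 94 = 8.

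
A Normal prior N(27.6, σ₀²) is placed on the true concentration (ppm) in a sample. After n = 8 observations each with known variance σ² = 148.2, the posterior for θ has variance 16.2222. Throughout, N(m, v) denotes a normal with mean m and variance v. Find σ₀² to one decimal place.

Posterior precision equals prior precision plus data precision: 1/σ_n² = 1/σ₀² + n/σ².
So 1/σ₀² = 1/16.2222 − 8/148.2 = 0.061644 − 0.053981 = 0.007663.
Hence σ₀² = 1/0.007663 ≈ 130.5.

σ₀² = 130.5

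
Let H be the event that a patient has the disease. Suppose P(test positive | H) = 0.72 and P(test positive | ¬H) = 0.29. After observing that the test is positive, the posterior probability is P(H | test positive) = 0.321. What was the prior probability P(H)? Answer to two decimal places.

P(H) = 0.16

Bayes' rule in odds form gives O(H|E) = O(H)·[P(E|H)/P(E|¬H)], hence O(H) = O(H|E)/LR.
Posterior odds = 0.321/(1−0.321) = 0.4728. LR = 0.72/0.29 = 2.4828.
Prior odds = 0.4728/2.4828 = 0.1904, so P(H) = 0.1904/(1+0.1904) ≈ 0.16.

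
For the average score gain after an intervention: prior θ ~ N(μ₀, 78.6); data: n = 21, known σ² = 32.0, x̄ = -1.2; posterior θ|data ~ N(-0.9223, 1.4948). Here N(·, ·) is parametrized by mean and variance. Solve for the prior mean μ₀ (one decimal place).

μ₀ = 13.4

With known observation variance, the Normal–Normal posterior has precision τ_n = τ₀ + n/σ² and mean μ_n = (τ₀μ₀ + (n/σ²)x̄)/τ_n.
Here τ₀ = 1/78.6 = 0.012723 and τ_data = 21/32.0 = 0.656250, so τ_n = 0.668973.
Rearranging for μ₀: μ₀ = (μ_n·τ_n − τ_data·x̄)/τ₀ = (-0.9223·0.668973 − 0.656250·-1.2) / 0.012723 = 0.170506/0.012723 ≈ 13.4.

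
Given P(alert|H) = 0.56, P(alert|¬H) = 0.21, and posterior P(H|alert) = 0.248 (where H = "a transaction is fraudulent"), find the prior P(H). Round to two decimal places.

Bayes' rule in odds form gives O(H|E) = O(H)·[P(E|H)/P(E|¬H)], hence O(H) = O(H|E)/LR.
Posterior odds = 0.248/(1−0.248) = 0.3298. LR = 0.56/0.21 = 2.6667.
Prior odds = 0.3298/2.6667 = 0.1237, so P(H) = 0.1237/(1+0.1237) ≈ 0.11.

P(H) = 0.11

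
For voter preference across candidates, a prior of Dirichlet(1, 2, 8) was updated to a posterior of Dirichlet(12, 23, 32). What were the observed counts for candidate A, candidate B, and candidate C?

counts (11, 21, 24)

For a Dirichlet(α) prior with multinomial counts c, the posterior is Dirichlet(α + c) componentwise.
Counts are posterior − prior componentwise: 12−1=11, 23−2=21, 32−8=24.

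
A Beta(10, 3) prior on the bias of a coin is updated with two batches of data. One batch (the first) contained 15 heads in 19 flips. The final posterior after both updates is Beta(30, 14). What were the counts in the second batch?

5 heads and 7 tails

Because Beta–binomial updating is additive in the counts, the combined data contributed (α_post−α_prior, β_post−β_prior) successes and failures.
Total across both batches: 30−10=20 heads, 14−3=11 tails.
Subtract the first batch: 20−15=5 heads and 11−4=7 tails.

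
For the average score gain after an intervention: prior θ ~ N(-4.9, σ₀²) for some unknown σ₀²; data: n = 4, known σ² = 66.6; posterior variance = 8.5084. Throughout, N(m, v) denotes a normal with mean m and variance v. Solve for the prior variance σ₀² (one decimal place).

For the Normal–Normal model with known σ², precisions add: τ_n = τ₀ + n/σ².
So 1/σ₀² = 1/8.5084 − 4/66.6 = 0.117531 − 0.060060 = 0.057471.
Hence σ₀² = 1/0.057471 ≈ 17.4.

σ₀² = 17.4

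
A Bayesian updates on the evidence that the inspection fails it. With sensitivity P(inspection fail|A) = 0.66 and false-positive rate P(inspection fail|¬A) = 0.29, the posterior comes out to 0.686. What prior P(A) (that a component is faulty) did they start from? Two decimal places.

In odds form, posterior odds = prior odds × likelihood ratio, so prior odds = posterior odds ÷ LR.
Posterior odds = 0.686/(1−0.686) = 2.1847. LR = 0.66/0.29 = 2.2759.
Prior odds = 2.1847/2.2759 = 0.9599, so P(A) = 0.9599/(1+0.9599) ≈ 0.49.

P(A) = 0.49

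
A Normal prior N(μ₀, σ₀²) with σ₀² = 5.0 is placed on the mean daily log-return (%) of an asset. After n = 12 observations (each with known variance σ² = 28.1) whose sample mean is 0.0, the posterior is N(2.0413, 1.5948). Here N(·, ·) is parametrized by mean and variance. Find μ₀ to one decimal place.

μ₀ = 6.4

The posterior mean is a precision-weighted average: μ_n = (τ₀μ₀ + τ_data·x̄)/(τ₀+τ_data), with τ₀=1/σ₀² and τ_data=n/σ².
Here τ₀ = 1/5.0 = 0.200000 and τ_data = 12/28.1 = 0.427046, so τ_n = 0.627046.
Rearranging for μ₀: μ₀ = (μ_n·τ_n − τ_data·x̄)/τ₀ = (2.0413·0.627046 − 0.427046·0.0) / 0.200000 = 1.279989/0.200000 ≈ 6.4.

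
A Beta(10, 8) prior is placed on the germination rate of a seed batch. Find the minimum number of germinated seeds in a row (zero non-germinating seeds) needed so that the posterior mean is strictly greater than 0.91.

k = 71

After k germinated seeds and 0 non-germinating seeds the posterior is Beta(10+k, 8), with mean (10+k)/(10+8+k).
Set (10+k)/(18+k) > 0.91 and solve: k > (0.91·18 − 10)/(1 − 0.91) = 70.889.
The smallest integer exceeding 70.889 is 71, and checking k=71: (81)/(89) = 0.9101 > 0.91.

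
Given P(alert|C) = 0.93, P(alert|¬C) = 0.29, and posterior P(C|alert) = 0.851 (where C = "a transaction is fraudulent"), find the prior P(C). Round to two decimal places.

Bayes' rule in odds form gives O(C|E) = O(C)·[P(E|C)/P(E|¬C)], hence O(C) = O(C|E)/LR.
Posterior odds = 0.851/(1−0.851) = 5.7114. LR = 0.93/0.29 = 3.2069.
Prior odds = 5.7114/3.2069 = 1.7810, so P(C) = 1.7810/(1+1.7810) ≈ 0.64.

P(C) = 0.64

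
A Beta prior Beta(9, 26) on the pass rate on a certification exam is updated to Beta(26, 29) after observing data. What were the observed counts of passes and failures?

A Beta(α, β) prior with s successes and f failures in binomial data gives a Beta(α+s, β+f) posterior.
Match parameters: s=26−9=17, f=29−26=3.

17 passes and 3 failures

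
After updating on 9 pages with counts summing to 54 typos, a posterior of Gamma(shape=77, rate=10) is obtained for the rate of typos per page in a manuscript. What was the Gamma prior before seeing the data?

Gamma–Poisson conjugacy: posterior shape = α + Σxᵢ, posterior rate = β + n.
So α = 77 − 54 = 23 and β = 10 − 9 = 1.

Gamma(shape=23, rate=1)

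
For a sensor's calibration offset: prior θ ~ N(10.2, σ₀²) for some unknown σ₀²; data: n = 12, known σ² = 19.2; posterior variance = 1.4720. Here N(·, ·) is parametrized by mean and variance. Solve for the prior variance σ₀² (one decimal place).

σ₀² = 18.4

Posterior precision equals prior precision plus data precision: 1/σ_n² = 1/σ₀² + n/σ².
So 1/σ₀² = 1/1.4720 − 12/19.2 = 0.679348 − 0.625000 = 0.054348.
Hence σ₀² = 1/0.054348 ≈ 18.4.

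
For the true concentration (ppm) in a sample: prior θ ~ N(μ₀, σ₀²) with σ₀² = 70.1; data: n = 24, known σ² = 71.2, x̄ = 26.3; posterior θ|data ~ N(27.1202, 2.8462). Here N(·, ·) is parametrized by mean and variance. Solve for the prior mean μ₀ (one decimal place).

The posterior mean is a precision-weighted average: μ_n = (τ₀μ₀ + τ_data·x̄)/(τ₀+τ_data), with τ₀=1/σ₀² and τ_data=n/σ².
Here τ₀ = 1/70.1 = 0.014265 and τ_data = 24/71.2 = 0.337079, so τ_n = 0.351344.
Rearranging for μ₀: μ₀ = (μ_n·τ_n − τ_data·x̄)/τ₀ = (27.1202·0.351344 − 0.337079·26.3) / 0.014265 = 0.663342/0.014265 ≈ 46.5.

μ₀ = 46.5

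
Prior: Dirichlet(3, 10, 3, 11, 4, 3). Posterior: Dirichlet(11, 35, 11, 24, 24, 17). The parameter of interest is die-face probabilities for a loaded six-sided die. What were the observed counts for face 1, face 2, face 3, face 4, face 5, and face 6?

counts (8, 25, 8, 13, 20, 14)

For a Dirichlet(α) prior with multinomial counts c, the posterior is Dirichlet(α + c) componentwise.
Counts are posterior − prior componentwise: 11−3=8, 35−10=25, 11−3=8, 24−11=13, 24−4=20, 17−3=14.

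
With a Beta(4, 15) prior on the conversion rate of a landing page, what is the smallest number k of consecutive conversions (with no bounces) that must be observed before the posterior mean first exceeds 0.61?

k = 20

After k conversions and 0 bounces the posterior is Beta(4+k, 15), with mean (4+k)/(4+15+k).
Set (4+k)/(19+k) > 0.61 and solve: k > (0.61·19 − 4)/(1 − 0.61) = 19.462.
The smallest integer exceeding 19.462 is 20, and checking k=20: (24)/(39) = 0.6154 > 0.61.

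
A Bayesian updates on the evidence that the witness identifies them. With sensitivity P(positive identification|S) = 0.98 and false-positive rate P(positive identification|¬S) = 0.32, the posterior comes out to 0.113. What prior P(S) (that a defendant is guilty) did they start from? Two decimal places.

P(S) = 0.04

Bayes' rule in odds form gives O(S|E) = O(S)·[P(E|S)/P(E|¬S)], hence O(S) = O(S|E)/LR.
Posterior odds = 0.113/(1−0.113) = 0.1274. LR = 0.98/0.32 = 3.0625.
Prior odds = 0.1274/3.0625 = 0.0416, so P(S) = 0.0416/(1+0.0416) ≈ 0.04.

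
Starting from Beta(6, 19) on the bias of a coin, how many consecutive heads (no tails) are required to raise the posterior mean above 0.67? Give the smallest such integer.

k = 33

After k heads and 0 tails the posterior is Beta(6+k, 19), with mean (6+k)/(6+19+k).
Set (6+k)/(25+k) > 0.67 and solve: k > (0.67·25 − 6)/(1 − 0.67) = 32.576.
The smallest integer exceeding 32.576 is 33, and checking k=33: (39)/(58) = 0.6724 > 0.67.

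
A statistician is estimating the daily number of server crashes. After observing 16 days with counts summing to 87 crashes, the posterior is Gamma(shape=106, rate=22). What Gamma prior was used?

A Gamma(α, β) prior (rate parametrization) on a Poisson rate with n observations summing to S gives posterior Gamma(α+S, β+n).
So α = 106 − 87 = 19 and β = 22 − 16 = 6.

Gamma(shape=19, rate=6)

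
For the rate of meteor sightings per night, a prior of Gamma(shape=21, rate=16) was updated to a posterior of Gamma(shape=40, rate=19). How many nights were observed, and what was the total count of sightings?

n = 3 nights with total 19 sightings

A Gamma(α, β) prior (rate parametrization) on a Poisson rate with n observations summing to S gives posterior Gamma(α+S, β+n).
Matching: Σxᵢ = 40 − 21 = 19 and n = 19 − 16 = 3.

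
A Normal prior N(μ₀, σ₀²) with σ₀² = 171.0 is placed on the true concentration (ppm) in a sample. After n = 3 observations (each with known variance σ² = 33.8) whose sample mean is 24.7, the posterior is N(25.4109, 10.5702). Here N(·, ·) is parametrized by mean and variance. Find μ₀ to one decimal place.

The posterior mean is a precision-weighted average: μ_n = (τ₀μ₀ + τ_data·x̄)/(τ₀+τ_data), with τ₀=1/σ₀² and τ_data=n/σ².
Here τ₀ = 1/171.0 = 0.005848 and τ_data = 3/33.8 = 0.088757, so τ_n = 0.094605.
Rearranging for μ₀: μ₀ = (μ_n·τ_n − τ_data·x̄)/τ₀ = (25.4109·0.094605 − 0.088757·24.7) / 0.005848 = 0.211700/0.005848 ≈ 36.2.

μ₀ = 36.2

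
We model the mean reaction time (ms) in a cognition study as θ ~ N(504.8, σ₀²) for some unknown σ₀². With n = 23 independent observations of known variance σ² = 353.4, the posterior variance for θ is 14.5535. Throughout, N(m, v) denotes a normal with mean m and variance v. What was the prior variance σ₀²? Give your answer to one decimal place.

For the Normal–Normal model with known σ², precisions add: τ_n = τ₀ + n/σ².
So 1/σ₀² = 1/14.5535 − 23/353.4 = 0.068712 − 0.065082 = 0.003630.
Hence σ₀² = 1/0.003630 ≈ 275.5.

σ₀² = 275.5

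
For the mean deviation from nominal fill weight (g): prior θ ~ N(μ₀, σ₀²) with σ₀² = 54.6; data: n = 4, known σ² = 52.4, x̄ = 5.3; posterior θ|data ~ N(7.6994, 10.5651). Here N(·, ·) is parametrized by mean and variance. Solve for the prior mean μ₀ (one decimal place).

μ₀ = 17.7

The posterior mean is a precision-weighted average: μ_n = (τ₀μ₀ + τ_data·x̄)/(τ₀+τ_data), with τ₀=1/σ₀² and τ_data=n/σ².
Here τ₀ = 1/54.6 = 0.018315 and τ_data = 4/52.4 = 0.076336, so τ_n = 0.094651.
Rearranging for μ₀: μ₀ = (μ_n·τ_n − τ_data·x̄)/τ₀ = (7.6994·0.094651 − 0.076336·5.3) / 0.018315 = 0.324175/0.018315 ≈ 17.7.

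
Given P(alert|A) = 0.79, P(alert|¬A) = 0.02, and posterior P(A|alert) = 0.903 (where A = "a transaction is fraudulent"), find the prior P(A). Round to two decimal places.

Bayes' rule in odds form gives O(A|E) = O(A)·[P(E|A)/P(E|¬A)], hence O(A) = O(A|E)/LR.
Posterior odds = 0.903/(1−0.903) = 9.3093. LR = 0.79/0.02 = 39.5000.
Prior odds = 9.3093/39.5000 = 0.2357, so P(A) = 0.2357/(1+0.2357) ≈ 0.19.

P(A) = 0.19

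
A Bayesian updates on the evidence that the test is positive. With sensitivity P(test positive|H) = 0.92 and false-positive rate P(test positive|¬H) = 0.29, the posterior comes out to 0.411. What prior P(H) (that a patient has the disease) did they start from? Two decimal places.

P(H) = 0.18

Bayes' rule in odds form gives O(H|E) = O(H)·[P(E|H)/P(E|¬H)], hence O(H) = O(H|E)/LR.
Posterior odds = 0.411/(1−0.411) = 0.6978. LR = 0.92/0.29 = 3.1724.
Prior odds = 0.6978/3.1724 = 0.2200, so P(H) = 0.2200/(1+0.2200) ≈ 0.18.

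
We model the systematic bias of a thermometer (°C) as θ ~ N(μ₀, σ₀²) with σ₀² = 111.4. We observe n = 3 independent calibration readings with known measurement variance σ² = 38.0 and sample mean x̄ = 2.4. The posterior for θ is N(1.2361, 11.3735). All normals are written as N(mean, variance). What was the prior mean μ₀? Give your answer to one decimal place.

With known observation variance, the Normal–Normal posterior has precision τ_n = τ₀ + n/σ² and mean μ_n = (τ₀μ₀ + (n/σ²)x̄)/τ_n.
Here τ₀ = 1/111.4 = 0.008977 and τ_data = 3/38.0 = 0.078947, so τ_n = 0.087924.
Rearranging for μ₀: μ₀ = (μ_n·τ_n − τ_data·x̄)/τ₀ = (1.2361·0.087924 − 0.078947·2.4) / 0.008977 = -0.080790/0.008977 ≈ -9.0.

μ₀ = -9.0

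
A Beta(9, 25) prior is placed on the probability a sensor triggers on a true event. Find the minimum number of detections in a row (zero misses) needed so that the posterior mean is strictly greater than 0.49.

k = 16

After k detections and 0 misses the posterior is Beta(9+k, 25), with mean (9+k)/(9+25+k).
Set (9+k)/(34+k) > 0.49 and solve: k > (0.49·34 − 9)/(1 − 0.49) = 15.020.
The smallest integer exceeding 15.020 is 16.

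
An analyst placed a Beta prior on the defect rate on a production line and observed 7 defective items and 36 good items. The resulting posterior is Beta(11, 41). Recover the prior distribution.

Beta(4, 5)

Beta is conjugate to the binomial likelihood: posterior = Beta(a+s, b+f).
So a = 11 − 7 = 4 and b = 41 − 36 = 5.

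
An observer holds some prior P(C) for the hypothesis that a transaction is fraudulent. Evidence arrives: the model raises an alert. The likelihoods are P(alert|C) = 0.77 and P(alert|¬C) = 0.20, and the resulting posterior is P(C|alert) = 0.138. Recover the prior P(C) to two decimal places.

P(C) = 0.04

In odds form, posterior odds = prior odds × likelihood ratio, so prior odds = posterior odds ÷ LR.
Posterior odds = 0.138/(1−0.138) = 0.1601. LR = 0.77/0.20 = 3.8500.
Prior odds = 0.1601/3.8500 = 0.0416, so P(C) = 0.0416/(1+0.0416) ≈ 0.04.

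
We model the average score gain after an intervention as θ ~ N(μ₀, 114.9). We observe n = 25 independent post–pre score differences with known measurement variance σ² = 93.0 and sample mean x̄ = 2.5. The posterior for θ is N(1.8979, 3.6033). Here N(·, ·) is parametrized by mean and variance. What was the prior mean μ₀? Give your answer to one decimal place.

The posterior mean is a precision-weighted average: μ_n = (τ₀μ₀ + τ_data·x̄)/(τ₀+τ_data), with τ₀=1/σ₀² and τ_data=n/σ².
Here τ₀ = 1/114.9 = 0.008703 and τ_data = 25/93.0 = 0.268817, so τ_n = 0.277520.
Rearranging for μ₀: μ₀ = (μ_n·τ_n − τ_data·x̄)/τ₀ = (1.8979·0.277520 − 0.268817·2.5) / 0.008703 = -0.145337/0.008703 ≈ -16.7.

μ₀ = -16.7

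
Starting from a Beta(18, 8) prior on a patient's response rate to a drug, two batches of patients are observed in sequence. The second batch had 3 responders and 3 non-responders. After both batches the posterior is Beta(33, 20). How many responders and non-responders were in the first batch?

12 responders and 9 non-responders

Sequential conjugate updates are equivalent to a single update on the pooled data, so total successes = posterior α − prior α and total failures = posterior β − prior β.
Total across both batches: 33−18=15 responders, 20−8=12 non-responders.
Subtract the second batch: 15−3=12 responders and 12−3=9 non-responders.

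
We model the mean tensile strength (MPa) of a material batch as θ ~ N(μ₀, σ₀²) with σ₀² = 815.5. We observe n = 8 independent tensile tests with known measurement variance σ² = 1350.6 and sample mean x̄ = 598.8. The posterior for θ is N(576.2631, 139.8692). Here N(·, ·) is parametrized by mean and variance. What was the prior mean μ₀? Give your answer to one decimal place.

μ₀ = 467.4

With known observation variance, the Normal–Normal posterior has precision τ_n = τ₀ + n/σ² and mean μ_n = (τ₀μ₀ + (n/σ²)x̄)/τ_n.
Here τ₀ = 1/815.5 = 0.001226 and τ_data = 8/1350.6 = 0.005923, so τ_n = 0.007149.
Rearranging for μ₀: μ₀ = (μ_n·τ_n − τ_data·x̄)/τ₀ = (576.2631·0.007149 − 0.005923·598.8) / 0.001226 = 0.573013/0.001226 ≈ 467.4.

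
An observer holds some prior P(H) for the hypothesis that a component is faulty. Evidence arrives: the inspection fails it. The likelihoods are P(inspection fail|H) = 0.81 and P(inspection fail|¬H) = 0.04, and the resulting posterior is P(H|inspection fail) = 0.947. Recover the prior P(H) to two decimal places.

Bayes' rule in odds form gives O(H|E) = O(H)·[P(E|H)/P(E|¬H)], hence O(H) = O(H|E)/LR.
Posterior odds = 0.947/(1−0.947) = 17.8679. LR = 0.81/0.04 = 20.2500.
Prior odds = 17.8679/20.2500 = 0.8824, so P(H) = 0.8824/(1+0.8824) ≈ 0.47.

P(H) = 0.47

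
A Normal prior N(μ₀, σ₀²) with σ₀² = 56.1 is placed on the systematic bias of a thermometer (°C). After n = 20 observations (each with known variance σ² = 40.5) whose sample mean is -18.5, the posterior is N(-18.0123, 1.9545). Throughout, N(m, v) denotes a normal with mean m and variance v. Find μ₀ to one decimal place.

μ₀ = -4.5

With known observation variance, the Normal–Normal posterior has precision τ_n = τ₀ + n/σ² and mean μ_n = (τ₀μ₀ + (n/σ²)x̄)/τ_n.
Here τ₀ = 1/56.1 = 0.017825 and τ_data = 20/40.5 = 0.493827, so τ_n = 0.511652.
Rearranging for μ₀: μ₀ = (μ_n·τ_n − τ_data·x̄)/τ₀ = (-18.0123·0.511652 − 0.493827·-18.5) / 0.017825 = -0.080230/0.017825 ≈ -4.5.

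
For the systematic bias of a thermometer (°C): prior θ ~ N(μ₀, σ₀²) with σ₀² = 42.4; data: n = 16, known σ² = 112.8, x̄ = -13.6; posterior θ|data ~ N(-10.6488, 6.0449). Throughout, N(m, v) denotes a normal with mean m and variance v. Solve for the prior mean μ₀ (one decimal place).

With known observation variance, the Normal–Normal posterior has precision τ_n = τ₀ + n/σ² and mean μ_n = (τ₀μ₀ + (n/σ²)x̄)/τ_n.
Here τ₀ = 1/42.4 = 0.023585 and τ_data = 16/112.8 = 0.141844, so τ_n = 0.165429.
Rearranging for μ₀: μ₀ = (μ_n·τ_n − τ_data·x̄)/τ₀ = (-10.6488·0.165429 − 0.141844·-13.6) / 0.023585 = 0.167458/0.023585 ≈ 7.1.

μ₀ = 7.1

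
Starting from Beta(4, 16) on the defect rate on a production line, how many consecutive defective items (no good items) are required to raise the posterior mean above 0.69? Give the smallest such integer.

k = 32

After k defective items and 0 good items the posterior is Beta(4+k, 16), with mean (4+k)/(4+16+k).
Set (4+k)/(20+k) > 0.69 and solve: k > (0.69·20 − 4)/(1 − 0.69) = 31.613.
The smallest integer exceeding 31.613 is 32.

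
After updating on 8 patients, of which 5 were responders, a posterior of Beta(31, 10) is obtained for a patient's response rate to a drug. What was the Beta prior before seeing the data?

Beta(26, 7)

A Beta(α, β) prior with s successes and f failures in binomial data gives a Beta(α+s, β+f) posterior.
So α = 31 − 5 = 26 and β = 10 − 3 = 7.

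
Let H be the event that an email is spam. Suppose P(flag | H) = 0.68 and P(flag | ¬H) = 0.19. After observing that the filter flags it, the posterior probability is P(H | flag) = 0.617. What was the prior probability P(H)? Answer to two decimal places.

In odds form, posterior odds = prior odds × likelihood ratio, so prior odds = posterior odds ÷ LR.
Posterior odds = 0.617/(1−0.617) = 1.6110. LR = 0.68/0.19 = 3.5789.
Prior odds = 1.6110/3.5789 = 0.4501, so P(H) = 0.4501/(1+0.4501) ≈ 0.31.

P(H) = 0.31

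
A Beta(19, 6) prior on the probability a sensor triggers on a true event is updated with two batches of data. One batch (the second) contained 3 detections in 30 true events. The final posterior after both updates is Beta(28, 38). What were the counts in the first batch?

6 detections and 5 misses

Because Beta–binomial updating is additive in the counts, the combined data contributed (α_post−α_prior, β_post−β_prior) successes and failures.
Total across both batches: 28−19=9 detections, 38−6=32 misses.
Subtract the second batch: 9−3=6 detections and 32−27=5 misses.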